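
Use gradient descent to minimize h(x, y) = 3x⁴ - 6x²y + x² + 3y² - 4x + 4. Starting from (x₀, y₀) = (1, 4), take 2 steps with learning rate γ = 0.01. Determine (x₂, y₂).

∇h = (12x³ - 12xy + 2x - 4, -6x² + 6y)
Step 1: at (1, 4), ∇h = (-38, 18) → (1, 4) − 0.01·(-38, 18) = (1.38, 3.82)
Step 2: at (1.38, 3.82), ∇h = (-32.962336, 11.4936) → (1.38, 3.82) − 0.01·(-32.962336, 11.4936) = (1.70962336, 3.705064)

(1.70962336, 3.705064)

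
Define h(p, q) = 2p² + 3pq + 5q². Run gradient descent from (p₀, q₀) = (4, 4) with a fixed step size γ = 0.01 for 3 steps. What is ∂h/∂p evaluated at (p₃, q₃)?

∇h = (4p + 3q, 3p + 10q)
Step 1: at (4, 4), ∇h = (28, 52) → (4, 4) − 0.01·(28, 52) = (3.72, 3.48)
Step 2: at (3.72, 3.48), ∇h = (25.32, 45.96) → (3.72, 3.48) − 0.01·(25.32, 45.96) = (3.4668, 3.0204)
Step 3: at (3.4668, 3.0204), ∇h = (22.9284, 40.6044) → (3.4668, 3.0204) − 0.01·(22.9284, 40.6044) = (3.237516, 2.614356)
∂h/∂p at (3.237516, 2.614356) = 20.793132

20.793132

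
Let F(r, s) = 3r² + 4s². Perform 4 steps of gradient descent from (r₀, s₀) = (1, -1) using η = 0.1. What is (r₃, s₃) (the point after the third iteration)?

(0.064, -0.008)

∇F = (6r, 8s)
Step 1: at (1, -1), ∇F = (6, -8) → (1, -1) − 0.1·(6, -8) = (0.4, -0.2)
Step 2: at (0.4, -0.2), ∇F = (2.4, -1.6) → (0.4, -0.2) − 0.1·(2.4, -1.6) = (0.16, -0.04)
Step 3: at (0.16, -0.04), ∇F = (0.96, -0.32) → (0.16, -0.04) − 0.1·(0.96, -0.32) = (0.064, -0.008)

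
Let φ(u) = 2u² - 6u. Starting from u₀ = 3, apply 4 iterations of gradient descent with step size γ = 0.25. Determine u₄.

φ′(u) = 4u - 6
u₁ = 3 − 0.25·6 = 1.5
u₂ = 1.5 − 0.25·0 = 1.5
u₃ = 1.5 − 0.25·0 = 1.5
u₄ = 1.5 − 0.25·0 = 1.5

1.5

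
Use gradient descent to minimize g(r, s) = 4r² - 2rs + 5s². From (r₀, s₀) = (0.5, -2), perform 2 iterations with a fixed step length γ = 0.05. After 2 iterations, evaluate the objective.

1.053475

∇g = (8r - 2s, -2r + 10s)
Step 1: at (0.5, -2), ∇g = (8, -21) → (0.5, -2) − 0.05·(8, -21) = (0.1, -0.95)
Step 2: at (0.1, -0.95), ∇g = (2.7, -9.7) → (0.1, -0.95) − 0.05·(2.7, -9.7) = (-0.035, -0.465)
g(-0.035, -0.465) = 1.053475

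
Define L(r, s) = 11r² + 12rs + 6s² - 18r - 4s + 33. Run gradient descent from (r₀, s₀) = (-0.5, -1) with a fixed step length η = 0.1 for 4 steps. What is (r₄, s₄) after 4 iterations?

∇L = (22r + 12s - 18, 12r + 12s - 4)
Step 1: at (-0.5, -1), ∇L = (-41, -22) → (-0.5, -1) − 0.1·(-41, -22) = (3.6, 1.2)
Step 2: at (3.6, 1.2), ∇L = (75.6, 53.6) → (3.6, 1.2) − 0.1·(75.6, 53.6) = (-3.96, -4.16)
Step 3: at (-3.96, -4.16), ∇L = (-155.04, -101.44) → (-3.96, -4.16) − 0.1·(-155.04, -101.44) = (11.544, 5.984)
Step 4: at (11.544, 5.984), ∇L = (307.776, 206.336) → (11.544, 5.984) − 0.1·(307.776, 206.336) = (-19.2336, -14.6496)

(-19.2336, -14.6496)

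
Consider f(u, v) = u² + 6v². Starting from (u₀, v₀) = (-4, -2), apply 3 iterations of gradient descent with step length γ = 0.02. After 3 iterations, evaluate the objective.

∇f = (2u, 12v)
Step 1: at (-4, -2), ∇f = (-8, -24) → (-4, -2) − 0.02·(-8, -24) = (-3.84, -1.52)
Step 2: at (-3.84, -1.52), ∇f = (-7.68, -18.24) → (-3.84, -1.52) − 0.02·(-7.68, -18.24) = (-3.6864, -1.1552)
Step 3: at (-3.6864, -1.1552), ∇f = (-7.3728, -13.8624) → (-3.6864, -1.1552) − 0.02·(-7.3728, -13.8624) = (-3.538944, -0.877952)
f(-3.538944, -0.877952) = 17.14892292096

17.14892292096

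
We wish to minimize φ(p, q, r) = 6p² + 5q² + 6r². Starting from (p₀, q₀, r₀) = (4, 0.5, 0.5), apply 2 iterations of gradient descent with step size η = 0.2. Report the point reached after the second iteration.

(7.84, 0.5, 0.98)

∇φ = (12p, 10q, 12r)
(p₁, q₁, r₁) = (4, 0.5, 0.5) − 0.2·(48, 5, 6) = (-5.6, -0.5, -0.7)
(p₂, q₂, r₂) = (-5.6, -0.5, -0.7) − 0.2·(-67.2, -5, -8.4) = (7.84, 0.5, 0.98)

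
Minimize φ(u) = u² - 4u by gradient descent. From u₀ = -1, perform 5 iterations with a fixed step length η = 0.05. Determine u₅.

0.22853

φ′(u) = 2u - 4
u₁ = -1 − 0.05·(-6) = -0.7
u₂ = -0.7 − 0.05·(-5.4) = -0.43
u₃ = -0.43 − 0.05·(-4.86) = -0.187
u₄ = -0.187 − 0.05·(-4.374) = 0.0317
u₅ = 0.0317 − 0.05·(-3.9366) = 0.22853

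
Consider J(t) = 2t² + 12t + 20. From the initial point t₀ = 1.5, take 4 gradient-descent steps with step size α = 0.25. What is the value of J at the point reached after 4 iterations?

J′(t) = 4t + 12
Step 1: J′(1.5) = 18; t₁ = 1.5 − 0.25·18 = -3
Step 2: J′(-3) = 0; t₂ = -3 − 0.25·0 = -3
Step 3: J′(-3) = 0; t₃ = -3 − 0.25·0 = -3
Step 4: J′(-3) = 0; t₄ = -3 − 0.25·0 = -3
J(-3) = 2

2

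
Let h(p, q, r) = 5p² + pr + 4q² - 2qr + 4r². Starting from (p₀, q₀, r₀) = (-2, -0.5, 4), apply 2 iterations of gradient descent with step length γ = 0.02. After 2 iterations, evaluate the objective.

∇h = (10p + r, 8q - 2r, p - 2q + 8r)
(p₁, q₁, r₁) = (-2, -0.5, 4) − 0.02·(-16, -12, 31) = (-1.68, -0.26, 3.38)
(p₂, q₂, r₂) = (-1.68, -0.26, 3.38) − 0.02·(-13.42, -8.84, 25.88) = (-1.4116, -0.0832, 2.8624)
h(-1.4116, -0.0832, 2.8624) = 39.19983632

39.19983632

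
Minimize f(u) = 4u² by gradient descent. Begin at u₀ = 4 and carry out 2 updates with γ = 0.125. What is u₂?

f′(u) = 8u
Step 1: f′(4) = 32; u₁ = 4 − 0.125·32 = 0
Step 2: f′(0) = 0; u₂ = 0 − 0.125·0 = 0

0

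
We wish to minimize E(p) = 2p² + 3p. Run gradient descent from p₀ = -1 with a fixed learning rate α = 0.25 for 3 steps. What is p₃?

E′(p) = 4p + 3
p₁ = -1 − 0.25·(-1) = -0.75
p₂ = -0.75 − 0.25·0 = -0.75
p₃ = -0.75 − 0.25·0 = -0.75

-0.75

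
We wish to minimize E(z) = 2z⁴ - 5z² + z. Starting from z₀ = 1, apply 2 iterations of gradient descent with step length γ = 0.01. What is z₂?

E′(z) = 8z³ - 10z + 1
z₁ = 1 − 0.01·(-1) = 1.01
z₂ = 1.01 − 0.01·(-0.857592) = 1.01857592

1.01857592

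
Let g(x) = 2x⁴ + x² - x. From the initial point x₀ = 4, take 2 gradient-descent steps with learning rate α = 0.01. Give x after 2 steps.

-1.02138728

g′(x) = 8x³ + 2x - 1
x₁ = 4 − 0.01·519 = -1.19
x₂ = -1.19 − 0.01·(-16.861272) = -1.02138728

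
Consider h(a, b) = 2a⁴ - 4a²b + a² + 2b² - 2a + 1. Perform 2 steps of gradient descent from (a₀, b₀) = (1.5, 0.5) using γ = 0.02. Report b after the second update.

0.678688

∇h = (8a³ - 8ab + 2a - 2, -4a² + 4b)
Step 1: at (1.5, 0.5), ∇h = (22, -7) → (1.5, 0.5) − 0.02·(22, -7) = (1.06, 0.64)
Step 2: at (1.06, 0.64), ∇h = (4.220928, -1.9344) → (1.06, 0.64) − 0.02·(4.220928, -1.9344) = (0.97558144, 0.678688)
b = 0.678688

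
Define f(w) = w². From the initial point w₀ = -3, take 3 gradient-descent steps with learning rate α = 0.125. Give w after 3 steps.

-1.265625

f′(w) = 2w
w₁ = -3 − 0.125·(-6) = -2.25
w₂ = -2.25 − 0.125·(-4.5) = -1.6875
w₃ = -1.6875 − 0.125·(-3.375) = -1.265625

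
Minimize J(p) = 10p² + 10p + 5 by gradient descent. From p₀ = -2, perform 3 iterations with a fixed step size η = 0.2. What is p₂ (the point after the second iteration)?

J′(p) = 20p + 10
p₁ = -2 − 0.2·(-30) = 4
p₂ = 4 − 0.2·90 = -14

-14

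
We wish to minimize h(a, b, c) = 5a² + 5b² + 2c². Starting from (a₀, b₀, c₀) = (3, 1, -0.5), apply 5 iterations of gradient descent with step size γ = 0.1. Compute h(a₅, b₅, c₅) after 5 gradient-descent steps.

0.0030233088

∇h = (10a, 10b, 4c)
(a₁, b₁, c₁) = (3, 1, -0.5) − 0.1·(30, 10, -2) = (0, 0, -0.3)
(a₂, b₂, c₂) = (0, 0, -0.3) − 0.1·(0, 0, -1.2) = (0, 0, -0.18)
(a₃, b₃, c₃) = (0, 0, -0.18) − 0.1·(0, 0, -0.72) = (0, 0, -0.108)
(a₄, b₄, c₄) = (0, 0, -0.108) − 0.1·(0, 0, -0.432) = (0, 0, -0.0648)
(a₅, b₅, c₅) = (0, 0, -0.0648) − 0.1·(0, 0, -0.2592) = (0, 0, -0.03888)
h(0, 0, -0.03888) = 0.0030233088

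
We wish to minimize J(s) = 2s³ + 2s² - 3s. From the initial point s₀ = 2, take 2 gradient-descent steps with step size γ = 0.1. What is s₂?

-0.726

J′(s) = 6s² + 4s - 3
s₁ = 2 − 0.1·29 = -0.9
s₂ = -0.9 − 0.1·(-1.74) = -0.726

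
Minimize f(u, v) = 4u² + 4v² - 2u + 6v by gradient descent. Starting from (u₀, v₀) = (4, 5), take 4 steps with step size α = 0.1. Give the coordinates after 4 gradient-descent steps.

∇f = (8u - 2, 8v + 6)
Step 1: at (4, 5), ∇f = (30, 46) → (4, 5) − 0.1·(30, 46) = (1, 0.4)
Step 2: at (1, 0.4), ∇f = (6, 9.2) → (1, 0.4) − 0.1·(6, 9.2) = (0.4, -0.52)
Step 3: at (0.4, -0.52), ∇f = (1.2, 1.84) → (0.4, -0.52) − 0.1·(1.2, 1.84) = (0.28, -0.704)
Step 4: at (0.28, -0.704), ∇f = (0.24, 0.368) → (0.28, -0.704) − 0.1·(0.24, 0.368) = (0.256, -0.7408)

(0.256, -0.7408)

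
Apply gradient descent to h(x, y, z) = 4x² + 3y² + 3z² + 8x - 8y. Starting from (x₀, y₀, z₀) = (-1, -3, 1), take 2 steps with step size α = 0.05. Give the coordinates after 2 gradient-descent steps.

(-1, -0.79, 0.49)

∇h = (8x + 8, 6y - 8, 6z)
(x₁, y₁, z₁) = (-1, -3, 1) − 0.05·(0, -26, 6) = (-1, -1.7, 0.7)
(x₂, y₂, z₂) = (-1, -1.7, 0.7) − 0.05·(0, -18.2, 4.2) = (-1, -0.79, 0.49)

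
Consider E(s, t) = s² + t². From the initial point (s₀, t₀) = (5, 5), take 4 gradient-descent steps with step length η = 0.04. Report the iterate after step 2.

∇E = (2s, 2t)
(s₁, t₁) = (5, 5) − 0.04·(10, 10) = (4.6, 4.6)
(s₂, t₂) = (4.6, 4.6) − 0.04·(9.2, 9.2) = (4.232, 4.232)

(4.232, 4.232)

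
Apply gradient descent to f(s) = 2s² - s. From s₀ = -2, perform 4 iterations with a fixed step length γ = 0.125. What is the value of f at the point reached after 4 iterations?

-0.08544921875

f′(s) = 4s - 1
Step 1: f′(-2) = -9; s₁ = -2 − 0.125·(-9) = -0.875
Step 2: f′(-0.875) = -4.5; s₂ = -0.875 − 0.125·(-4.5) = -0.3125
Step 3: f′(-0.3125) = -2.25; s₃ = -0.3125 − 0.125·(-2.25) = -0.03125
Step 4: f′(-0.03125) = -1.125; s₄ = -0.03125 − 0.125·(-1.125) = 0.109375
f(0.109375) = -0.08544921875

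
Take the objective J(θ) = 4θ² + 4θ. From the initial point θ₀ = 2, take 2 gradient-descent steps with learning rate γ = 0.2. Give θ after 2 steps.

0.4

J′(θ) = 8θ + 4
θ₁ = 2 − 0.2·20 = -2
θ₂ = -2 − 0.2·(-12) = 0.4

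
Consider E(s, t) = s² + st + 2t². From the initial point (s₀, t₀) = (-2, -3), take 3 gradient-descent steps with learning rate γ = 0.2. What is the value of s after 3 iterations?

∇E = (2s + t, s + 4t)
Step 1: at (-2, -3), ∇E = (-7, -14) → (-2, -3) − 0.2·(-7, -14) = (-0.6, -0.2)
Step 2: at (-0.6, -0.2), ∇E = (-1.4, -1.4) → (-0.6, -0.2) − 0.2·(-1.4, -1.4) = (-0.32, 0.08)
Step 3: at (-0.32, 0.08), ∇E = (-0.56, 0) → (-0.32, 0.08) − 0.2·(-0.56, 0) = (-0.208, 0.08)
s = -0.208

-0.208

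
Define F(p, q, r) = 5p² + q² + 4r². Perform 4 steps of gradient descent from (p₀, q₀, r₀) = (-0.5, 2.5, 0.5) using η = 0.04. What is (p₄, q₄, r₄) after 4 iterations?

(-0.0648, 1.7909824, 0.10690688)

∇F = (10p, 2q, 8r)
(p₁, q₁, r₁) = (-0.5, 2.5, 0.5) − 0.04·(-5, 5, 4) = (-0.3, 2.3, 0.34)
(p₂, q₂, r₂) = (-0.3, 2.3, 0.34) − 0.04·(-3, 4.6, 2.72) = (-0.18, 2.116, 0.2312)
(p₃, q₃, r₃) = (-0.18, 2.116, 0.2312) − 0.04·(-1.8, 4.232, 1.8496) = (-0.108, 1.94672, 0.157216)
(p₄, q₄, r₄) = (-0.108, 1.94672, 0.157216) − 0.04·(-1.08, 3.89344, 1.257728) = (-0.0648, 1.7909824, 0.10690688)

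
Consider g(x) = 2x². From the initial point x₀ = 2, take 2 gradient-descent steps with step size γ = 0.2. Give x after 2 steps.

0.08

g′(x) = 4x
x₁ = 2 − 0.2·8 = 0.4
x₂ = 0.4 − 0.2·1.6 = 0.08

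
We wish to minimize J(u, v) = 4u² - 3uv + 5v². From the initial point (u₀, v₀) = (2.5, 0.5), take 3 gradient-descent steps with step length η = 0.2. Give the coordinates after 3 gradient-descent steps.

(-1.824, 2.512)

∇J = (8u - 3v, -3u + 10v)
Step 1: at (2.5, 0.5), ∇J = (18.5, -2.5) → (2.5, 0.5) − 0.2·(18.5, -2.5) = (-1.2, 1)
Step 2: at (-1.2, 1), ∇J = (-12.6, 13.6) → (-1.2, 1) − 0.2·(-12.6, 13.6) = (1.32, -1.72)
Step 3: at (1.32, -1.72), ∇J = (15.72, -21.16) → (1.32, -1.72) − 0.2·(15.72, -21.16) = (-1.824, 2.512)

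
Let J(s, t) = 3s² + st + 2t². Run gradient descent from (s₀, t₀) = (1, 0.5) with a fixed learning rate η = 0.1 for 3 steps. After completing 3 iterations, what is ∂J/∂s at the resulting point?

∇J = (6s + t, s + 4t)
Step 1: at (1, 0.5), ∇J = (6.5, 3) → (1, 0.5) − 0.1·(6.5, 3) = (0.35, 0.2)
Step 2: at (0.35, 0.2), ∇J = (2.3, 1.15) → (0.35, 0.2) − 0.1·(2.3, 1.15) = (0.12, 0.085)
Step 3: at (0.12, 0.085), ∇J = (0.805, 0.46) → (0.12, 0.085) − 0.1·(0.805, 0.46) = (0.0395, 0.039)
∂J/∂s at (0.0395, 0.039) = 0.276

0.276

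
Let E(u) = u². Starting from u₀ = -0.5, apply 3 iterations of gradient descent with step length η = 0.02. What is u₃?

-0.442368

E′(u) = 2u
u₁ = -0.5 − 0.02·(-1) = -0.48
u₂ = -0.48 − 0.02·(-0.96) = -0.4608
u₃ = -0.4608 − 0.02·(-0.9216) = -0.442368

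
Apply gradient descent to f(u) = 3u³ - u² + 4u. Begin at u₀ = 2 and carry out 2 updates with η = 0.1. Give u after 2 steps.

-4.624

f′(u) = 9u² - 2u + 4
u₁ = 2 − 0.1·36 = -1.6
u₂ = -1.6 − 0.1·30.24 = -4.624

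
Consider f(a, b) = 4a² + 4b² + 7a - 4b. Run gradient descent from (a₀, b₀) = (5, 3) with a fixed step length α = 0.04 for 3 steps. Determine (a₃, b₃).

∇f = (8a + 7, 8b - 4)
(a₁, b₁) = (5, 3) − 0.04·(47, 20) = (3.12, 2.2)
(a₂, b₂) = (3.12, 2.2) − 0.04·(31.96, 13.6) = (1.8416, 1.656)
(a₃, b₃) = (1.8416, 1.656) − 0.04·(21.7328, 9.248) = (0.972288, 1.28608)

(0.972288, 1.28608)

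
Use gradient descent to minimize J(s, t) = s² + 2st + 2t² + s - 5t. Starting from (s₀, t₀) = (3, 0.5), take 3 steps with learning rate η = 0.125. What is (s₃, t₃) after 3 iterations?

(0.8359375, 0.3828125)

∇J = (2s + 2t + 1, 2s + 4t - 5)
Step 1: at (3, 0.5), ∇J = (8, 3) → (3, 0.5) − 0.125·(8, 3) = (2, 0.125)
Step 2: at (2, 0.125), ∇J = (5.25, -0.5) → (2, 0.125) − 0.125·(5.25, -0.5) = (1.34375, 0.1875)
Step 3: at (1.34375, 0.1875), ∇J = (4.0625, -1.5625) → (1.34375, 0.1875) − 0.125·(4.0625, -1.5625) = (0.8359375, 0.3828125)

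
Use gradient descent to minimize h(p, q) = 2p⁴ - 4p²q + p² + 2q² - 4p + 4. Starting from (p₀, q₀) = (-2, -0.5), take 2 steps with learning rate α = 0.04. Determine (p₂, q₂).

(0.79552, 0.4152)

∇h = (8p³ - 8pq + 2p - 4, -4p² + 4q)
(p₁, q₁) = (-2, -0.5) − 0.04·(-80, -18) = (1.2, 0.22)
(p₂, q₂) = (1.2, 0.22) − 0.04·(10.112, -4.88) = (0.79552, 0.4152)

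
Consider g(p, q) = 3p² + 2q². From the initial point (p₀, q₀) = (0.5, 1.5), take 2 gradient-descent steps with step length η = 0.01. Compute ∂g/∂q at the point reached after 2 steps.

5.5296

∇g = (6p, 4q)
(p₁, q₁) = (0.5, 1.5) − 0.01·(3, 6) = (0.47, 1.44)
(p₂, q₂) = (0.47, 1.44) − 0.01·(2.82, 5.76) = (0.4418, 1.3824)
∂g/∂q at (0.4418, 1.3824) = 5.5296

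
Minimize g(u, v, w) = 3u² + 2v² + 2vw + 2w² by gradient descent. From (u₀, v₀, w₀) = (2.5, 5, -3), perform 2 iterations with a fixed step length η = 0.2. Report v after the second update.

∇g = (6u, 4v + 2w, 2v + 4w)
(u₁, v₁, w₁) = (2.5, 5, -3) − 0.2·(15, 14, -2) = (-0.5, 2.2, -2.6)
(u₂, v₂, w₂) = (-0.5, 2.2, -2.6) − 0.2·(-3, 3.6, -6) = (0.1, 1.48, -1.4)
v = 1.48

1.48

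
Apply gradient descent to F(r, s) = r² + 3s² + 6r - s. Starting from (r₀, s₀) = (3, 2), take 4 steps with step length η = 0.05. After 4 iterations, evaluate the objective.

6.9947703275

∇F = (2r + 6, 6s - 1)
(r₁, s₁) = (3, 2) − 0.05·(12, 11) = (2.4, 1.45)
(r₂, s₂) = (2.4, 1.45) − 0.05·(10.8, 7.7) = (1.86, 1.065)
(r₃, s₃) = (1.86, 1.065) − 0.05·(9.72, 5.39) = (1.374, 0.7955)
(r₄, s₄) = (1.374, 0.7955) − 0.05·(8.748, 3.773) = (0.9366, 0.60685)
F(0.9366, 0.60685) = 6.9947703275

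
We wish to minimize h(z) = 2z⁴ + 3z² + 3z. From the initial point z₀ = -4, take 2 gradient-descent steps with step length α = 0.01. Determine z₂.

h′(z) = 8z³ + 6z + 3
z₁ = -4 − 0.01·(-533) = 1.33
z₂ = 1.33 − 0.01·29.801096 = 1.03198904

1.03198904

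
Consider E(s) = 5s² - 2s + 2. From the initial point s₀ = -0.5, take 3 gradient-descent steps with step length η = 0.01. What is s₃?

E′(s) = 10s - 2
s₁ = -0.5 − 0.01·(-7) = -0.43
s₂ = -0.43 − 0.01·(-6.3) = -0.367
s₃ = -0.367 − 0.01·(-5.67) = -0.3103

-0.3103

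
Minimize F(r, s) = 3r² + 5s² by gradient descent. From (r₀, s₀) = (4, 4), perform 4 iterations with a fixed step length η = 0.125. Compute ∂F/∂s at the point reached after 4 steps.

∇F = (6r, 10s)
Step 1: at (4, 4), ∇F = (24, 40) → (4, 4) − 0.125·(24, 40) = (1, -1)
Step 2: at (1, -1), ∇F = (6, -10) → (1, -1) − 0.125·(6, -10) = (0.25, 0.25)
Step 3: at (0.25, 0.25), ∇F = (1.5, 2.5) → (0.25, 0.25) − 0.125·(1.5, 2.5) = (0.0625, -0.0625)
Step 4: at (0.0625, -0.0625), ∇F = (0.375, -0.625) → (0.0625, -0.0625) − 0.125·(0.375, -0.625) = (0.015625, 0.015625)
∂F/∂s at (0.015625, 0.015625) = 0.15625

0.15625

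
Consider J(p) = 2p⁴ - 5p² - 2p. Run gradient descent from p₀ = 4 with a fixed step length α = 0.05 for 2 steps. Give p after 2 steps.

2936.8

J′(p) = 8p³ - 10p - 2
Step 1: J′(4) = 470; p₁ = 4 − 0.05·470 = -19.5
Step 2: J′(-19.5) = -59126; p₂ = -19.5 − 0.05·(-59126) = 2936.8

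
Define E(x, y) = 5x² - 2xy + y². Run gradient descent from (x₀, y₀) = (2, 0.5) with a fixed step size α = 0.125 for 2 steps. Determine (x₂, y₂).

∇E = (10x - 2y, -2x + 2y)
(x₁, y₁) = (2, 0.5) − 0.125·(19, -3) = (-0.375, 0.875)
(x₂, y₂) = (-0.375, 0.875) − 0.125·(-5.5, 2.5) = (0.3125, 0.5625)

(0.3125, 0.5625)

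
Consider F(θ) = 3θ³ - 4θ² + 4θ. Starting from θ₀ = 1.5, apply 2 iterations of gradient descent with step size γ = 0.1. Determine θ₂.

0.0269375

F′(θ) = 9θ² - 8θ + 4
Step 1: F′(1.5) = 12.25; θ₁ = 1.5 − 0.1·12.25 = 0.275
Step 2: F′(0.275) = 2.480625; θ₂ = 0.275 − 0.1·2.480625 = 0.0269375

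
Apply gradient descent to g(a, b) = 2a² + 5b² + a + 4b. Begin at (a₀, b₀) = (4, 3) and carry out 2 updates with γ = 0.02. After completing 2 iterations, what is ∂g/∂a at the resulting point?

14.3888

∇g = (4a + 1, 10b + 4)
(a₁, b₁) = (4, 3) − 0.02·(17, 34) = (3.66, 2.32)
(a₂, b₂) = (3.66, 2.32) − 0.02·(15.64, 27.2) = (3.3472, 1.776)
∂g/∂a at (3.3472, 1.776) = 14.3888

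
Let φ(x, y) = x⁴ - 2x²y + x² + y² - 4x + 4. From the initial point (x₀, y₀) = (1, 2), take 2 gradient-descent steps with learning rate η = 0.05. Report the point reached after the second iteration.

∇φ = (4x³ - 4xy + 2x - 4, -2x² + 2y)
Step 1: at (1, 2), ∇φ = (-6, 2) → (1, 2) − 0.05·(-6, 2) = (1.3, 1.9)
Step 2: at (1.3, 1.9), ∇φ = (-2.492, 0.42) → (1.3, 1.9) − 0.05·(-2.492, 0.42) = (1.4246, 1.879)

(1.4246, 1.879)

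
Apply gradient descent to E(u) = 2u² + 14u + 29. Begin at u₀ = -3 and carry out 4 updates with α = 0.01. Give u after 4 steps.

E′(u) = 4u + 14
Step 1: E′(-3) = 2; u₁ = -3 − 0.01·2 = -3.02
Step 2: E′(-3.02) = 1.92; u₂ = -3.02 − 0.01·1.92 = -3.0392
Step 3: E′(-3.0392) = 1.8432; u₃ = -3.0392 − 0.01·1.8432 = -3.057632
Step 4: E′(-3.057632) = 1.769472; u₄ = -3.057632 − 0.01·1.769472 = -3.07532672

-3.07532672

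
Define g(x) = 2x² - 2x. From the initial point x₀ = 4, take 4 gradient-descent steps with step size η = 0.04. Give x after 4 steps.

2.24254976

g′(x) = 4x - 2
x₁ = 4 − 0.04·14 = 3.44
x₂ = 3.44 − 0.04·11.76 = 2.9696
x₃ = 2.9696 − 0.04·9.8784 = 2.574464
x₄ = 2.574464 − 0.04·8.297856 = 2.24254976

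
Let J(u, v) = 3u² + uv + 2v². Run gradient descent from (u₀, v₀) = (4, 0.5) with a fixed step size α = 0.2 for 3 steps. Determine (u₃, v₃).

(-0.072, -0.056)

∇J = (6u + v, u + 4v)
Step 1: at (4, 0.5), ∇J = (24.5, 6) → (4, 0.5) − 0.2·(24.5, 6) = (-0.9, -0.7)
Step 2: at (-0.9, -0.7), ∇J = (-6.1, -3.7) → (-0.9, -0.7) − 0.2·(-6.1, -3.7) = (0.32, 0.04)
Step 3: at (0.32, 0.04), ∇J = (1.96, 0.48) → (0.32, 0.04) − 0.2·(1.96, 0.48) = (-0.072, -0.056)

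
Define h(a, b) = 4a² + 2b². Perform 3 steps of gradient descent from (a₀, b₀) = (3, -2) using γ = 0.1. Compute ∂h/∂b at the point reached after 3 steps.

∇h = (8a, 4b)
(a₁, b₁) = (3, -2) − 0.1·(24, -8) = (0.6, -1.2)
(a₂, b₂) = (0.6, -1.2) − 0.1·(4.8, -4.8) = (0.12, -0.72)
(a₃, b₃) = (0.12, -0.72) − 0.1·(0.96, -2.88) = (0.024, -0.432)
∂h/∂b at (0.024, -0.432) = -1.728

-1.728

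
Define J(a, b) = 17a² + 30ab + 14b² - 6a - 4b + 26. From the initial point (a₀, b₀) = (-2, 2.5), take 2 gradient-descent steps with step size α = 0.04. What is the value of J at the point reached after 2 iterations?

∇J = (34a + 30b - 6, 30a + 28b - 4)
(a₁, b₁) = (-2, 2.5) − 0.04·(1, 6) = (-2.04, 2.26)
(a₂, b₂) = (-2.04, 2.26) − 0.04·(-7.56, -1.92) = (-1.7376, 2.3368)
J(-1.7376, 2.3368) = 33.04188288

33.04188288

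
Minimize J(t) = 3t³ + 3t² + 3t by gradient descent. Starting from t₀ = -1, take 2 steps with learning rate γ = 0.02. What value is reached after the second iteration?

J′(t) = 9t² + 6t + 3
t₁ = -1 − 0.02·6 = -1.12
t₂ = -1.12 − 0.02·7.5696 = -1.271392

-1.271392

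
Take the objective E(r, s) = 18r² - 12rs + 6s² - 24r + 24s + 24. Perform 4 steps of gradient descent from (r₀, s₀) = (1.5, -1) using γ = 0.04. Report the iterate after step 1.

∇E = (36r - 12s - 24, -12r + 12s + 24)
Step 1: at (1.5, -1), ∇E = (42, -6) → (1.5, -1) − 0.04·(42, -6) = (-0.18, -0.76)

(-0.18, -0.76)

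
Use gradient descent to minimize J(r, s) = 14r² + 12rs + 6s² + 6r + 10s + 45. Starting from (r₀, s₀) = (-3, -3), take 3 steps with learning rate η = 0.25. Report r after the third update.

1462.5

∇J = (28r + 12s + 6, 12r + 12s + 10)
(r₁, s₁) = (-3, -3) − 0.25·(-114, -62) = (25.5, 12.5)
(r₂, s₂) = (25.5, 12.5) − 0.25·(870, 466) = (-192, -104)
(r₃, s₃) = (-192, -104) − 0.25·(-6618, -3542) = (1462.5, 781.5)
r = 1462.5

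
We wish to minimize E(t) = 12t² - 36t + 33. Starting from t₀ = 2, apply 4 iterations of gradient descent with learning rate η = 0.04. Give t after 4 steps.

1.50000128

E′(t) = 24t - 36
t₁ = 2 − 0.04·12 = 1.52
t₂ = 1.52 − 0.04·0.48 = 1.5008
t₃ = 1.5008 − 0.04·0.0192 = 1.500032
t₄ = 1.500032 − 0.04·0.000768 = 1.50000128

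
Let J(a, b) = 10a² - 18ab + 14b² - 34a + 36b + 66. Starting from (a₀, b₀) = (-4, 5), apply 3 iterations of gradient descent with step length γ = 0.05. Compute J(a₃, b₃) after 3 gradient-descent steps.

2458.94644

∇J = (20a - 18b - 34, -18a + 28b + 36)
(a₁, b₁) = (-4, 5) − 0.05·(-204, 248) = (6.2, -7.4)
(a₂, b₂) = (6.2, -7.4) − 0.05·(223.2, -282.8) = (-4.96, 6.74)
(a₃, b₃) = (-4.96, 6.74) − 0.05·(-254.52, 314) = (7.766, -8.96)
J(7.766, -8.96) = 2458.94644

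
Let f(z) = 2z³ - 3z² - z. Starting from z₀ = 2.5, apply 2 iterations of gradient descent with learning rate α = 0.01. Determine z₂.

2.1188265

f′(z) = 6z² - 6z - 1
Step 1: f′(2.5) = 21.5; z₁ = 2.5 − 0.01·21.5 = 2.285
Step 2: f′(2.285) = 16.61735; z₂ = 2.285 − 0.01·16.61735 = 2.1188265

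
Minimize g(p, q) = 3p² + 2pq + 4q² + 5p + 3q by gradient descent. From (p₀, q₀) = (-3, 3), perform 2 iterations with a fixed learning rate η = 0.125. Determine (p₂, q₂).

(-1.25, 0.15625)

∇g = (6p + 2q + 5, 2p + 8q + 3)
(p₁, q₁) = (-3, 3) − 0.125·(-7, 21) = (-2.125, 0.375)
(p₂, q₂) = (-2.125, 0.375) − 0.125·(-7, 1.75) = (-1.25, 0.15625)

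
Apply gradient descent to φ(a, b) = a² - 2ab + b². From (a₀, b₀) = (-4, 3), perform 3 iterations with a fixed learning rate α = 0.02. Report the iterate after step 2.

∇φ = (2a - 2b, -2a + 2b)
(a₁, b₁) = (-4, 3) − 0.02·(-14, 14) = (-3.72, 2.72)
(a₂, b₂) = (-3.72, 2.72) − 0.02·(-12.88, 12.88) = (-3.4624, 2.4624)

(-3.4624, 2.4624)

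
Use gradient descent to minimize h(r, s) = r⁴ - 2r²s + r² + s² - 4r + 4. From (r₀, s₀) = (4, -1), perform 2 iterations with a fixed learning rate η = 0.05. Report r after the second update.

∇h = (4r³ - 4rs + 2r - 4, -2r² + 2s)
(r₁, s₁) = (4, -1) − 0.05·(276, -34) = (-9.8, 0.7)
(r₂, s₂) = (-9.8, 0.7) − 0.05·(-3760.928, -190.68) = (178.2464, 10.234)
r = 178.2464

178.2464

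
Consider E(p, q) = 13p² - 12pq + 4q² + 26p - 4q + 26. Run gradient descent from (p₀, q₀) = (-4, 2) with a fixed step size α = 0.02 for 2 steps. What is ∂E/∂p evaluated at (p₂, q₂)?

-10.368

∇E = (26p - 12q + 26, -12p + 8q - 4)
(p₁, q₁) = (-4, 2) − 0.02·(-102, 60) = (-1.96, 0.8)
(p₂, q₂) = (-1.96, 0.8) − 0.02·(-34.56, 25.92) = (-1.2688, 0.2816)
∂E/∂p at (-1.2688, 0.2816) = -10.368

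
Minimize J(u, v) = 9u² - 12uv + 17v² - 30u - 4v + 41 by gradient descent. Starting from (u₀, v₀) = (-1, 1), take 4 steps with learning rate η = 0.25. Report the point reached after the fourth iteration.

(-5273.5, 9780.8125)

∇J = (18u - 12v - 30, -12u + 34v - 4)
(u₁, v₁) = (-1, 1) − 0.25·(-60, 42) = (14, -9.5)
(u₂, v₂) = (14, -9.5) − 0.25·(336, -495) = (-70, 114.25)
(u₃, v₃) = (-70, 114.25) − 0.25·(-2661, 4720.5) = (595.25, -1065.875)
(u₄, v₄) = (595.25, -1065.875) − 0.25·(23475, -43386.75) = (-5273.5, 9780.8125)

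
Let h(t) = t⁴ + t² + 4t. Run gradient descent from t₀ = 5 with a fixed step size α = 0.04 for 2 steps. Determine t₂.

588.29081856

h′(t) = 4t³ + 2t + 4
Step 1: h′(5) = 514; t₁ = 5 − 0.04·514 = -15.56
Step 2: h′(-15.56) = -15096.270464; t₂ = -15.56 − 0.04·(-15096.270464) = 588.29081856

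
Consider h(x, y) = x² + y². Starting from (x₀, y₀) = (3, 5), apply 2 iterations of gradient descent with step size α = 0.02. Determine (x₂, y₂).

(2.7648, 4.608)

∇h = (2x, 2y)
(x₁, y₁) = (3, 5) − 0.02·(6, 10) = (2.88, 4.8)
(x₂, y₂) = (2.88, 4.8) − 0.02·(5.76, 9.6) = (2.7648, 4.608)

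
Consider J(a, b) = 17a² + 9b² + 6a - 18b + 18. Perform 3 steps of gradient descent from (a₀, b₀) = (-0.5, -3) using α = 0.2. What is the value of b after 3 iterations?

71.304

∇J = (34a + 6, 18b - 18)
(a₁, b₁) = (-0.5, -3) − 0.2·(-11, -72) = (1.7, 11.4)
(a₂, b₂) = (1.7, 11.4) − 0.2·(63.8, 187.2) = (-11.06, -26.04)
(a₃, b₃) = (-11.06, -26.04) − 0.2·(-370.04, -486.72) = (62.948, 71.304)
b = 71.304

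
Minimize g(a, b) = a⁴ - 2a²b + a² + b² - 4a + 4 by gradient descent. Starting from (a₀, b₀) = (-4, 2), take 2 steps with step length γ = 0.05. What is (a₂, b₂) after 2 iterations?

(-82.3864, 9.144)

∇g = (4a³ - 4ab + 2a - 4, -2a² + 2b)
Step 1: at (-4, 2), ∇g = (-236, -28) → (-4, 2) − 0.05·(-236, -28) = (7.8, 3.4)
Step 2: at (7.8, 3.4), ∇g = (1803.728, -114.88) → (7.8, 3.4) − 0.05·(1803.728, -114.88) = (-82.3864, 9.144)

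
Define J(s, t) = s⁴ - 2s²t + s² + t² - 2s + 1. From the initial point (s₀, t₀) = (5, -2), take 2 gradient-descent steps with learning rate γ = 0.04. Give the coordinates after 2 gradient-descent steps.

(759.11499008, 23.050112)

∇J = (4s³ - 4st + 2s - 2, -2s² + 2t)
(s₁, t₁) = (5, -2) − 0.04·(548, -54) = (-16.92, 0.16)
(s₂, t₂) = (-16.92, 0.16) − 0.04·(-19400.874752, -572.2528) = (759.11499008, 23.050112)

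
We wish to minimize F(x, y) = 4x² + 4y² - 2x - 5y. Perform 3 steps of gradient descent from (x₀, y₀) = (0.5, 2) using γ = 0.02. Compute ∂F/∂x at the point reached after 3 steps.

1.185408

∇F = (8x - 2, 8y - 5)
(x₁, y₁) = (0.5, 2) − 0.02·(2, 11) = (0.46, 1.78)
(x₂, y₂) = (0.46, 1.78) − 0.02·(1.68, 9.24) = (0.4264, 1.5952)
(x₃, y₃) = (0.4264, 1.5952) − 0.02·(1.4112, 7.7616) = (0.398176, 1.439968)
∂F/∂x at (0.398176, 1.439968) = 1.185408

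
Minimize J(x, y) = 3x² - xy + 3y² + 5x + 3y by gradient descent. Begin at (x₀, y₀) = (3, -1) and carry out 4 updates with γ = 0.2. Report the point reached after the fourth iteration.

∇J = (6x - y + 5, -x + 6y + 3)
Step 1: at (3, -1), ∇J = (24, -6) → (3, -1) − 0.2·(24, -6) = (-1.8, 0.2)
Step 2: at (-1.8, 0.2), ∇J = (-6, 6) → (-1.8, 0.2) − 0.2·(-6, 6) = (-0.6, -1)
Step 3: at (-0.6, -1), ∇J = (2.4, -2.4) → (-0.6, -1) − 0.2·(2.4, -2.4) = (-1.08, -0.52)
Step 4: at (-1.08, -0.52), ∇J = (-0.96, 0.96) → (-1.08, -0.52) − 0.2·(-0.96, 0.96) = (-0.888, -0.712)

(-0.888, -0.712)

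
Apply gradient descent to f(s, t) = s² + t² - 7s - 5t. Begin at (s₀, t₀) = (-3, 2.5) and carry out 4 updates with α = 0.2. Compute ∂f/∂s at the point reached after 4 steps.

∇f = (2s - 7, 2t - 5)
Step 1: at (-3, 2.5), ∇f = (-13, 0) → (-3, 2.5) − 0.2·(-13, 0) = (-0.4, 2.5)
Step 2: at (-0.4, 2.5), ∇f = (-7.8, 0) → (-0.4, 2.5) − 0.2·(-7.8, 0) = (1.16, 2.5)
Step 3: at (1.16, 2.5), ∇f = (-4.68, 0) → (1.16, 2.5) − 0.2·(-4.68, 0) = (2.096, 2.5)
Step 4: at (2.096, 2.5), ∇f = (-2.808, 0) → (2.096, 2.5) − 0.2·(-2.808, 0) = (2.6576, 2.5)
∂f/∂s at (2.6576, 2.5) = -1.6848

-1.6848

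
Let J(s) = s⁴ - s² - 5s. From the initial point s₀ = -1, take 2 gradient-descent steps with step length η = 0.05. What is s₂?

-0.410075

J′(s) = 4s³ - 2s - 5
Step 1: J′(-1) = -7; s₁ = -1 − 0.05·(-7) = -0.65
Step 2: J′(-0.65) = -4.7985; s₂ = -0.65 − 0.05·(-4.7985) = -0.410075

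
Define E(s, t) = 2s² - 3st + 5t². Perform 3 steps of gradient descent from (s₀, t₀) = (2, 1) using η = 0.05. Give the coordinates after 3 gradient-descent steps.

(1.315375, 0.55925)

∇E = (4s - 3t, -3s + 10t)
Step 1: at (2, 1), ∇E = (5, 4) → (2, 1) − 0.05·(5, 4) = (1.75, 0.8)
Step 2: at (1.75, 0.8), ∇E = (4.6, 2.75) → (1.75, 0.8) − 0.05·(4.6, 2.75) = (1.52, 0.6625)
Step 3: at (1.52, 0.6625), ∇E = (4.0925, 2.065) → (1.52, 0.6625) − 0.05·(4.0925, 2.065) = (1.315375, 0.55925)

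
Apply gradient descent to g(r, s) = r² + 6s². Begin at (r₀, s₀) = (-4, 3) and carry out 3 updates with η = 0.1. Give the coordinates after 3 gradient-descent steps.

∇g = (2r, 12s)
(r₁, s₁) = (-4, 3) − 0.1·(-8, 36) = (-3.2, -0.6)
(r₂, s₂) = (-3.2, -0.6) − 0.1·(-6.4, -7.2) = (-2.56, 0.12)
(r₃, s₃) = (-2.56, 0.12) − 0.1·(-5.12, 1.44) = (-2.048, -0.024)

(-2.048, -0.024)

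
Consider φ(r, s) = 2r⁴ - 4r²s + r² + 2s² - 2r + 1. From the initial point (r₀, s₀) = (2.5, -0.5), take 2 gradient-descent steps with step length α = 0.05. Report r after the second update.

28.7176

∇φ = (8r³ - 8rs + 2r - 2, -4r² + 4s)
Step 1: at (2.5, -0.5), ∇φ = (138, -27) → (2.5, -0.5) − 0.05·(138, -27) = (-4.4, 0.85)
Step 2: at (-4.4, 0.85), ∇φ = (-662.352, -74.04) → (-4.4, 0.85) − 0.05·(-662.352, -74.04) = (28.7176, 4.552)
r = 28.7176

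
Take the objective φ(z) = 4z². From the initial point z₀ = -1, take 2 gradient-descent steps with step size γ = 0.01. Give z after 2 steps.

-0.8464

φ′(z) = 8z
z₁ = -1 − 0.01·(-8) = -0.92
z₂ = -0.92 − 0.01·(-7.36) = -0.8464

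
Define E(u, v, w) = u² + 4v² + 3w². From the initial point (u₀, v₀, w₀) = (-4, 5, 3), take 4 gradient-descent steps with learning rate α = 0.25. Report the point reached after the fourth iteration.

∇E = (2u, 8v, 6w)
(u₁, v₁, w₁) = (-4, 5, 3) − 0.25·(-8, 40, 18) = (-2, -5, -1.5)
(u₂, v₂, w₂) = (-2, -5, -1.5) − 0.25·(-4, -40, -9) = (-1, 5, 0.75)
(u₃, v₃, w₃) = (-1, 5, 0.75) − 0.25·(-2, 40, 4.5) = (-0.5, -5, -0.375)
(u₄, v₄, w₄) = (-0.5, -5, -0.375) − 0.25·(-1, -40, -2.25) = (-0.25, 5, 0.1875)

(-0.25, 5, 0.1875)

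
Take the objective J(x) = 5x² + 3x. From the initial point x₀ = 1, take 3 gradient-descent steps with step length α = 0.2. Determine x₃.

J′(x) = 10x + 3
Step 1: J′(1) = 13; x₁ = 1 − 0.2·13 = -1.6
Step 2: J′(-1.6) = -13; x₂ = -1.6 − 0.2·(-13) = 1
Step 3: J′(1) = 13; x₃ = 1 − 0.2·13 = -1.6

-1.6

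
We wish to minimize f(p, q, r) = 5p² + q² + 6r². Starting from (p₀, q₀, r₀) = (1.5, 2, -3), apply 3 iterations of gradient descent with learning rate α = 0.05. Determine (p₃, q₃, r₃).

∇f = (10p, 2q, 12r)
Step 1: at (1.5, 2, -3), ∇f = (15, 4, -36) → (1.5, 2, -3) − 0.05·(15, 4, -36) = (0.75, 1.8, -1.2)
Step 2: at (0.75, 1.8, -1.2), ∇f = (7.5, 3.6, -14.4) → (0.75, 1.8, -1.2) − 0.05·(7.5, 3.6, -14.4) = (0.375, 1.62, -0.48)
Step 3: at (0.375, 1.62, -0.48), ∇f = (3.75, 3.24, -5.76) → (0.375, 1.62, -0.48) − 0.05·(3.75, 3.24, -5.76) = (0.1875, 1.458, -0.192)

(0.1875, 1.458, -0.192)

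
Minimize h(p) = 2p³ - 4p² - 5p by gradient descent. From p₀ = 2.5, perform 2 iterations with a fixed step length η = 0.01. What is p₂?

h′(p) = 6p² - 8p - 5
p₁ = 2.5 − 0.01·12.5 = 2.375
p₂ = 2.375 − 0.01·9.84375 = 2.2765625

2.2765625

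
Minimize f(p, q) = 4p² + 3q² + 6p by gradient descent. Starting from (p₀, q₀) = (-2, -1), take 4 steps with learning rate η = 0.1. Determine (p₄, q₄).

(-0.752, -0.0256)

∇f = (8p + 6, 6q)
Step 1: at (-2, -1), ∇f = (-10, -6) → (-2, -1) − 0.1·(-10, -6) = (-1, -0.4)
Step 2: at (-1, -0.4), ∇f = (-2, -2.4) → (-1, -0.4) − 0.1·(-2, -2.4) = (-0.8, -0.16)
Step 3: at (-0.8, -0.16), ∇f = (-0.4, -0.96) → (-0.8, -0.16) − 0.1·(-0.4, -0.96) = (-0.76, -0.064)
Step 4: at (-0.76, -0.064), ∇f = (-0.08, -0.384) → (-0.76, -0.064) − 0.1·(-0.08, -0.384) = (-0.752, -0.0256)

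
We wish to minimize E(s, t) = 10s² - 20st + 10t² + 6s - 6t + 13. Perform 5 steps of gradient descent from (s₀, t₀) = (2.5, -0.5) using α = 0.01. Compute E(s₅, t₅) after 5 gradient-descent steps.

12.75847665664

∇E = (20s - 20t + 6, -20s + 20t - 6)
Step 1: at (2.5, -0.5), ∇E = (66, -66) → (2.5, -0.5) − 0.01·(66, -66) = (1.84, 0.16)
Step 2: at (1.84, 0.16), ∇E = (39.6, -39.6) → (1.84, 0.16) − 0.01·(39.6, -39.6) = (1.444, 0.556)
Step 3: at (1.444, 0.556), ∇E = (23.76, -23.76) → (1.444, 0.556) − 0.01·(23.76, -23.76) = (1.2064, 0.7936)
Step 4: at (1.2064, 0.7936), ∇E = (14.256, -14.256) → (1.2064, 0.7936) − 0.01·(14.256, -14.256) = (1.06384, 0.93616)
Step 5: at (1.06384, 0.93616), ∇E = (8.5536, -8.5536) → (1.06384, 0.93616) − 0.01·(8.5536, -8.5536) = (0.978304, 1.021696)
E(0.978304, 1.021696) = 12.75847665664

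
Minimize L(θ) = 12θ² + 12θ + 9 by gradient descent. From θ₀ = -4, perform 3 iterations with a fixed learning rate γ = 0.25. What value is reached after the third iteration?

L′(θ) = 24θ + 12
Step 1: L′(-4) = -84; θ₁ = -4 − 0.25·(-84) = 17
Step 2: L′(17) = 420; θ₂ = 17 − 0.25·420 = -88
Step 3: L′(-88) = -2100; θ₃ = -88 − 0.25·(-2100) = 437

437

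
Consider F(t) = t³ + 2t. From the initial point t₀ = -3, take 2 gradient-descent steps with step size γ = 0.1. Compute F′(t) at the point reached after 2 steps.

823.012547

F′(t) = 3t² + 2
Step 1: F′(-3) = 29; t₁ = -3 − 0.1·29 = -5.9
Step 2: F′(-5.9) = 106.43; t₂ = -5.9 − 0.1·106.43 = -16.543
F′(t) at (-16.543) = 823.012547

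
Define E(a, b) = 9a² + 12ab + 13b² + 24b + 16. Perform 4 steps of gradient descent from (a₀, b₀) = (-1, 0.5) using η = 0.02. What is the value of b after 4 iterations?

∇E = (18a + 12b, 12a + 26b + 24)
Step 1: at (-1, 0.5), ∇E = (-12, 25) → (-1, 0.5) − 0.02·(-12, 25) = (-0.76, 0)
Step 2: at (-0.76, 0), ∇E = (-13.68, 14.88) → (-0.76, 0) − 0.02·(-13.68, 14.88) = (-0.4864, -0.2976)
Step 3: at (-0.4864, -0.2976), ∇E = (-12.3264, 10.4256) → (-0.4864, -0.2976) − 0.02·(-12.3264, 10.4256) = (-0.239872, -0.506112)
Step 4: at (-0.239872, -0.506112), ∇E = (-10.39104, 7.962624) → (-0.239872, -0.506112) − 0.02·(-10.39104, 7.962624) = (-0.0320512, -0.66536448)
b = -0.66536448

-0.66536448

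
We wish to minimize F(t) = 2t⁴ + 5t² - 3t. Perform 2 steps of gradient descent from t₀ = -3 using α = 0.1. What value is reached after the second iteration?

-8402.4672

F′(t) = 8t³ + 10t - 3
Step 1: F′(-3) = -249; t₁ = -3 − 0.1·(-249) = 21.9
Step 2: F′(21.9) = 84243.672; t₂ = 21.9 − 0.1·84243.672 = -8402.4672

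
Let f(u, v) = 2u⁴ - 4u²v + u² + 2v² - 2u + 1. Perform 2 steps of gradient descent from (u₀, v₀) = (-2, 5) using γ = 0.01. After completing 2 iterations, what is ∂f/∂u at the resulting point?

0.546183180288

∇f = (8u³ - 8uv + 2u - 2, -4u² + 4v)
Step 1: at (-2, 5), ∇f = (10, 4) → (-2, 5) − 0.01·(10, 4) = (-2.1, 4.96)
Step 2: at (-2.1, 4.96), ∇f = (3.04, 2.2) → (-2.1, 4.96) − 0.01·(3.04, 2.2) = (-2.1304, 4.938)
∂f/∂u at (-2.1304, 4.938) = 0.546183180288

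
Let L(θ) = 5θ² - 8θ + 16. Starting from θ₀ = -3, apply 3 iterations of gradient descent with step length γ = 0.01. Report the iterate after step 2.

L′(θ) = 10θ - 8
Step 1: L′(-3) = -38; θ₁ = -3 − 0.01·(-38) = -2.62
Step 2: L′(-2.62) = -34.2; θ₂ = -2.62 − 0.01·(-34.2) = -2.278

-2.278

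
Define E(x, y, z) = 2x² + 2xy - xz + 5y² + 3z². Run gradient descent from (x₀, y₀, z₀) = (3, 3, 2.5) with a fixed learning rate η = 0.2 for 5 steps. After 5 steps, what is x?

∇E = (4x + 2y - z, 2x + 10y, -x + 6z)
(x₁, y₁, z₁) = (3, 3, 2.5) − 0.2·(15.5, 36, 12) = (-0.1, -4.2, 0.1)
(x₂, y₂, z₂) = (-0.1, -4.2, 0.1) − 0.2·(-8.9, -42.2, 0.7) = (1.68, 4.24, -0.04)
(x₃, y₃, z₃) = (1.68, 4.24, -0.04) − 0.2·(15.24, 45.76, -1.92) = (-1.368, -4.912, 0.344)
(x₄, y₄, z₄) = (-1.368, -4.912, 0.344) − 0.2·(-15.64, -51.856, 3.432) = (1.76, 5.4592, -0.3424)
(x₅, y₅, z₅) = (1.76, 5.4592, -0.3424) − 0.2·(18.3008, 58.112, -3.8144) = (-1.90016, -6.1632, 0.42048)
x = -1.90016

-1.90016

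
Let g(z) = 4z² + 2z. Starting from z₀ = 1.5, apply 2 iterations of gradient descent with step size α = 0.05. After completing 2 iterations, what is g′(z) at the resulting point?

g′(z) = 8z + 2
Step 1: g′(1.5) = 14; z₁ = 1.5 − 0.05·14 = 0.8
Step 2: g′(0.8) = 8.4; z₂ = 0.8 − 0.05·8.4 = 0.38
g′(z) at (0.38) = 5.04

5.04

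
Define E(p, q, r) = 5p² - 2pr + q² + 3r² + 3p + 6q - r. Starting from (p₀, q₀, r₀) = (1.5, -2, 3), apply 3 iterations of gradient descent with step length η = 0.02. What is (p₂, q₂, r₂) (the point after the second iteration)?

∇E = (10p - 2r + 3, 2q + 6, -2p + 6r - 1)
(p₁, q₁, r₁) = (1.5, -2, 3) − 0.02·(12, 2, 14) = (1.26, -2.04, 2.72)
(p₂, q₂, r₂) = (1.26, -2.04, 2.72) − 0.02·(10.16, 1.92, 12.8) = (1.0568, -2.0784, 2.464)

(1.0568, -2.0784, 2.464)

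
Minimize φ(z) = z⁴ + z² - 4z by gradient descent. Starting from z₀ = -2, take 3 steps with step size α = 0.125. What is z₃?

φ′(z) = 4z³ + 2z - 4
Step 1: φ′(-2) = -40; z₁ = -2 − 0.125·(-40) = 3
Step 2: φ′(3) = 110; z₂ = 3 − 0.125·110 = -10.75
Step 3: φ′(-10.75) = -4994.6875; z₃ = -10.75 − 0.125·(-4994.6875) = 613.5859375

613.5859375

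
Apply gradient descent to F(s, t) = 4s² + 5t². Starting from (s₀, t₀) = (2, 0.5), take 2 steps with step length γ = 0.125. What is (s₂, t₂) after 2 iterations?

∇F = (8s, 10t)
Step 1: at (2, 0.5), ∇F = (16, 5) → (2, 0.5) − 0.125·(16, 5) = (0, -0.125)
Step 2: at (0, -0.125), ∇F = (0, -1.25) → (0, -0.125) − 0.125·(0, -1.25) = (0, 0.03125)

(0, 0.03125)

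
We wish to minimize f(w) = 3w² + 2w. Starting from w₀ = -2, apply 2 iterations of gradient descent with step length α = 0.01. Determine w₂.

-1.806

f′(w) = 6w + 2
Step 1: f′(-2) = -10; w₁ = -2 − 0.01·(-10) = -1.9
Step 2: f′(-1.9) = -9.4; w₂ = -1.9 − 0.01·(-9.4) = -1.806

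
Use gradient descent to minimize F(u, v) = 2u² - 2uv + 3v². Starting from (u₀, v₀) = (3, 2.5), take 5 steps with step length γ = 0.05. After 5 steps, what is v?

1.01575

∇F = (4u - 2v, -2u + 6v)
Step 1: at (3, 2.5), ∇F = (7, 9) → (3, 2.5) − 0.05·(7, 9) = (2.65, 2.05)
Step 2: at (2.65, 2.05), ∇F = (6.5, 7) → (2.65, 2.05) − 0.05·(6.5, 7) = (2.325, 1.7)
Step 3: at (2.325, 1.7), ∇F = (5.9, 5.55) → (2.325, 1.7) − 0.05·(5.9, 5.55) = (2.03, 1.4225)
Step 4: at (2.03, 1.4225), ∇F = (5.275, 4.475) → (2.03, 1.4225) − 0.05·(5.275, 4.475) = (1.76625, 1.19875)
Step 5: at (1.76625, 1.19875), ∇F = (4.6675, 3.66) → (1.76625, 1.19875) − 0.05·(4.6675, 3.66) = (1.532875, 1.01575)
v = 1.01575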